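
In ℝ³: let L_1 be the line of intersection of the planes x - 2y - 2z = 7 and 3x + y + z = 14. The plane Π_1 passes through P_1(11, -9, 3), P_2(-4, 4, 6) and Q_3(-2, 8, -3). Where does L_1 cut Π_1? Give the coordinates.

Direction of L_1: (1, -2, -2) × (3, 1, 1) = (0, -7, 7).
A point on L_1: solving the two plane equations with y = -5 gives (5, -5, 4).
P_1P_2 = (-15, 13, 3), P_1Q_3 = (-13, 17, -6); a normal to Π_1 is P_1P_2 × P_1Q_3 = (-129, -129, -86).
Using P_1: Π_1 has equation -129x - 129y - 86z = -516.
Substitute r = (5, -5, 4) + t(0, -7, 7) into the plane: -344 + 301t = -516, so t = -4/7.
Intersection: (5, -5, 4) + (-4/7)·(0, -7, 7) = (5, -1, 0).

(5, -1, 0)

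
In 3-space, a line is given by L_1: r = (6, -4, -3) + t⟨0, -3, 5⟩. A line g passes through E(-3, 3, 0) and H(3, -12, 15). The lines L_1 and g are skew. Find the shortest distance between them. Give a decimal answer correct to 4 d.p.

0.1302

A direction vector for g is H − E = (6, -15, 15).
Common perpendicular direction n = (0, -3, 5) × (6, -15, 15) = (30, 30, 18).
With w = (-3, 3, 0) − (6, -4, -3) = (-9, 7, 3), w · n = -6.
Distance = |w · n| / |n| = |-6| / √2124 ≈ 0.1302.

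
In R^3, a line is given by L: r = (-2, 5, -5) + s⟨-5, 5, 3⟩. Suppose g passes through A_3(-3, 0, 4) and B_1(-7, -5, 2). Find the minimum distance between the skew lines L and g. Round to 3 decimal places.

A direction vector for g is B_1 − A_3 = (-4, -5, -2).
Common perpendicular direction n = (-5, 5, 3) × (-4, -5, -2) = (5, -22, 45).
With w = (-3, 0, 4) − (-2, 5, -5) = (-1, -5, 9), w · n = 510.
Distance = |w · n| / |n| = |510| / √2534 ≈ 10.131.

10.131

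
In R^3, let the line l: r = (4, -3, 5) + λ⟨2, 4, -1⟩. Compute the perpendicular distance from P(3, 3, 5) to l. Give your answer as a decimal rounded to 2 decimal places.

3.74

Taking (4, -3, 5) on l with direction v = (2, 4, -1): w = P − (4, -3, 5) = (-1, 6, 0), and w × v = (-6, -1, -16).
Distance = |w × v| / |v| = √293 / √21 ≈ 3.74.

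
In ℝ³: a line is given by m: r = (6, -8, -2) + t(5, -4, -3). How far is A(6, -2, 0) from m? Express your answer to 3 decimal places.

Taking (6, -8, -2) on m with direction v = (5, -4, -3): w = A − (6, -8, -2) = (0, 6, 2), and w × v = (-10, 10, -30).
Distance = |w × v| / |v| = √1100 / √50 ≈ 4.690.

4.690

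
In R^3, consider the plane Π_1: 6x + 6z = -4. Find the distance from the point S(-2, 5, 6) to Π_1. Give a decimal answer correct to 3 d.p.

3.300

n·S − d = (6)·(-2) + (0)·(5) + (6)·(6) − (-4) = 28; |n| = √72.
Distance = |28| / √72 = 28/√72 ≈ 3.300.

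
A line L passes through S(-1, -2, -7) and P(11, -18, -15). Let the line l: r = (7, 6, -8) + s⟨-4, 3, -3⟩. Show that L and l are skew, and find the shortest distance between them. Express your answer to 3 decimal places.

11.155

A direction vector for L is P − S = (12, -16, -8).
Common perpendicular direction n = (12, -16, -8) × (-4, 3, -3) = (72, 68, -28).
With w = (7, 6, -8) − (-1, -2, -7) = (8, 8, -1), w · n = 1148.
Since n ≠ 0 the lines are not parallel, and w · n = 1148 ≠ 0 so they do not intersect; hence they are skew.
Distance = |w · n| / |n| = |1148| / √10592 ≈ 11.155.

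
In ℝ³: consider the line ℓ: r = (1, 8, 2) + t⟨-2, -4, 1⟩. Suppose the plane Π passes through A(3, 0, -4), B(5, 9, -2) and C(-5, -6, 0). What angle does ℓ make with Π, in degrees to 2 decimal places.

9.36

AB = (2, 9, 2), AC = (-8, -6, 4); a normal to Π is AB × AC = (48, -24, 60).
Using A: Π has equation 48x - 24y + 60z = -96.
sin θ = |n·v| / (|n||v|) = |60| / (√6480 · √21) = 0.16265.
θ ≈ 9.36°.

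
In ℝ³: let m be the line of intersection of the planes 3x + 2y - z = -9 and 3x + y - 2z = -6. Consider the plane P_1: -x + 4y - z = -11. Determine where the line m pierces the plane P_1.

(-1, -3, 0)

Direction of m: (3, 2, -1) × (3, 1, -2) = (-3, 3, -3).
A point on m: solving the two plane equations with x = 3 gives (3, -7, 4).
Substitute r = (3, -7, 4) + t(-3, 3, -3) into the plane: -35 + 18t = -11, so t = 4/3.
Intersection: (3, -7, 4) + (4/3)·(-3, 3, -3) = (-1, -3, 0).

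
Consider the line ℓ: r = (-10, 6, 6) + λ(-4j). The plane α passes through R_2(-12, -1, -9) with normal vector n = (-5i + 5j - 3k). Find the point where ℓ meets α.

α: n·r = n·R_2 gives -5x + 5y - 3z = 82.
Substitute r = (-10, 6, 6) + t(0, -4, 0) into the plane: 62 + (-20)t = 82, so t = -1.
Intersection: (-10, 6, 6) + (-1)·(0, -4, 0) = (-10, 10, 6).

(-10, 10, 6)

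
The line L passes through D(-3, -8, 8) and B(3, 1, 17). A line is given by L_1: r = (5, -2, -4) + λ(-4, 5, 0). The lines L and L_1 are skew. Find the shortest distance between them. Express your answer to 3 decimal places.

15.613

A direction vector for L is B − D = (6, 9, 9).
Common perpendicular direction n = (6, 9, 9) × (-4, 5, 0) = (-45, -36, 66).
With w = (5, -2, -4) − (-3, -8, 8) = (8, 6, -12), w · n = -1368.
Distance = |w · n| / |n| = |-1368| / √7677 ≈ 15.613.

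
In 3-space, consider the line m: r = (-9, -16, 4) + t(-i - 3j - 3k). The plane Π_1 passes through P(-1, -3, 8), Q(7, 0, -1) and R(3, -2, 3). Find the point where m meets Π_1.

(-7, -10, 10)

PQ = (8, 3, -9), PR = (4, 1, -5); a normal to Π_1 is PQ × PR = (-6, 4, -4).
Using P: Π_1 has equation -6x + 4y - 4z = -38.
Substitute r = (-9, -16, 4) + t(-1, -3, -3) into the plane: -26 + 6t = -38, so t = -2.
Intersection: (-9, -16, 4) + (-2)·(-1, -3, -3) = (-7, -10, 10).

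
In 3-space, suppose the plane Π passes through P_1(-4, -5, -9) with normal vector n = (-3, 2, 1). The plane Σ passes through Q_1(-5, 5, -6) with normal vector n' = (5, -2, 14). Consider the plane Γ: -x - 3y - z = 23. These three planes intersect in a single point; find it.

(-3, -4, -8)

Π: n·r = n·P_1 gives -3x + 2y + z = -7.
Σ: n'·r = n'·Q_1 gives 5x - 2y + 14z = -119.
Solving the 3×3 linear system -3x + 2y + z = -7, 5x - 2y + 14z = -119, -x - 3y - z = 23 (e.g. by elimination or Cramer's rule, determinant = -167) gives (-3, -4, -8).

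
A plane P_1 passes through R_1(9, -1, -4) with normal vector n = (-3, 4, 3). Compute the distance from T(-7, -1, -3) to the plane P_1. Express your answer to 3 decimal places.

P_1: n·r = n·R_1 gives -3x + 4y + 3z = -43.
n·T − d = (-3)·(-7) + (4)·(-1) + (3)·(-3) − (-43) = 51; |n| = √34.
Distance = |51| / √34 = 51/√34 ≈ 8.746.

8.746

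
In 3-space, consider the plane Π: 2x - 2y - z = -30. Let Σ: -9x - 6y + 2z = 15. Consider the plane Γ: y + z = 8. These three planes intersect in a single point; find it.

Solving the 3×3 linear system 2x - 2y - z = -30, -9x - 6y + 2z = 15, y + z = 8 (e.g. by elimination or Cramer's rule, determinant = -25) gives (-7, 8, 0).

(-7, 8, 0)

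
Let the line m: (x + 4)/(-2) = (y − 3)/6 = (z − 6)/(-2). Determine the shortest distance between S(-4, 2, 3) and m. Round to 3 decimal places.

m has direction (-2, 6, -2) through (-4, 3, 6).
Taking (-4, 3, 6) on m with direction v = (-2, 6, -2): w = S − (-4, 3, 6) = (0, -1, -3), and w × v = (20, 6, -2).
Distance = |w × v| / |v| = √440 / √44 ≈ 3.162.

3.162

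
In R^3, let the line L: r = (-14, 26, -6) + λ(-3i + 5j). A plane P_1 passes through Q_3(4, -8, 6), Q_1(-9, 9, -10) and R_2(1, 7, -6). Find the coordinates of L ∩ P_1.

Q_3Q_1 = (-13, 17, -16), Q_3R_2 = (-3, 15, -12); a normal to P_1 is Q_3Q_1 × Q_3R_2 = (36, -108, -144).
Using Q_3: P_1 has equation 36x - 108y - 144z = 144.
Substitute r = (-14, 26, -6) + t(-3, 5, 0) into the plane: -2448 + (-648)t = 144, so t = -4.
Intersection: (-14, 26, -6) + (-4)·(-3, 5, 0) = (-2, 6, -6).

(-2, 6, -6)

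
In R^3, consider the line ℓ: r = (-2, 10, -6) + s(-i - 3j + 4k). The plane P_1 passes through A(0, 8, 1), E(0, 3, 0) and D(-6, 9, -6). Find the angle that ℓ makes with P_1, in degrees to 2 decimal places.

46.24

AE = (0, -5, -1), AD = (-6, 1, -7); a normal to P_1 is AE × AD = (36, 6, -30).
Using A: P_1 has equation 36x + 6y - 30z = 18.
sin θ = |n·v| / (|n||v|) = |-174| / (√2232 · √26) = 0.72230.
θ ≈ 46.24°.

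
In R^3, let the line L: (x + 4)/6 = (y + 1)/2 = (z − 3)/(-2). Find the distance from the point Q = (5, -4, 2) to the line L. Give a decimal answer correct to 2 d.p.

L has direction (6, 2, -2) through (-4, -1, 3).
Taking (-4, -1, 3) on L with direction v = (6, 2, -2): w = Q − (-4, -1, 3) = (9, -3, -1), and w × v = (8, 12, 36).
Distance = |w × v| / |v| = √1504 / √44 ≈ 5.85.

5.85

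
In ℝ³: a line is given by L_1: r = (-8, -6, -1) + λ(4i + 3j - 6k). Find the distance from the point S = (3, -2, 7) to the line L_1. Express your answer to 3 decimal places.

14.140

Taking (-8, -6, -1) on L_1 with direction v = (4, 3, -6): w = S − (-8, -6, -1) = (11, 4, 8), and w × v = (-48, 98, 17).
Distance = |w × v| / |v| = √12197 / √61 ≈ 14.140.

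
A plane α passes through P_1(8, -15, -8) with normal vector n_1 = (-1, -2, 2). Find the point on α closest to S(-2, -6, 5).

(0, -2, 1)

α: n_1·r = n_1·P_1 gives -x - 2y + 2z = 6.
Foot = S − λn with λ = (n·S − d)/|n|² = (24 − 6)/9 = 2.
Foot = (-2, -6, 5) − 2·(-1, -2, 2) = (0, -2, 1).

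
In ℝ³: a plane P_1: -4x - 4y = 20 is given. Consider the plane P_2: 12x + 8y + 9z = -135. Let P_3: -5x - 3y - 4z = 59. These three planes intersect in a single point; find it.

Solving the 3×3 linear system -4x - 4y = 20, 12x + 8y + 9z = -135, -5x - 3y - 4z = 59 (e.g. by elimination or Cramer's rule, determinant = 8) gives (-8, 3, -7).

(-8, 3, -7)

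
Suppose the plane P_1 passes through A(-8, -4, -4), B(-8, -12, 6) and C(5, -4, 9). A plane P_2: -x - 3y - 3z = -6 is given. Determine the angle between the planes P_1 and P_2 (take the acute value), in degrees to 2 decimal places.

45.66

AB = (0, -8, 10), AC = (13, 0, 13); a normal to P_1 is AB × AC = (-104, 130, 104).
Using A: P_1 has equation -104x + 130y + 104z = -104.
cos θ = |n₁·n₂| / (|n₁||n₂|) = |-598| / (√38532 · √19).
θ = arccos(0.69890) ≈ 45.66°.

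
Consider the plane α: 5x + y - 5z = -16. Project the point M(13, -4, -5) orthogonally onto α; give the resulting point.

Foot = M − λn with λ = (n·M − d)/|n|² = (86 − (-16))/51 = 2.
Foot = (13, -4, -5) − 2·(5, 1, -5) = (3, -6, 5).

(3, -6, 5)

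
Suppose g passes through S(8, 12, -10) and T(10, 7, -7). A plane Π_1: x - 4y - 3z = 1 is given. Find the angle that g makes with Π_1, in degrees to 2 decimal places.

24.43

A direction vector for g is T − S = (2, -5, 3).
sin θ = |n·v| / (|n||v|) = |13| / (√26 · √38) = 0.41359.
θ ≈ 24.43°.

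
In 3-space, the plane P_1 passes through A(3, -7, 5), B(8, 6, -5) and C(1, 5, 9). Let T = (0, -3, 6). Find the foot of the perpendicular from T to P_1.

(2, -3, 7)

AB = (5, 13, -10), AC = (-2, 12, 4); a normal to P_1 is AB × AC = (172, 0, 86).
Using A: P_1 has equation 172x + 86z = 946.
Foot = T − λn with λ = (n·T − d)/|n|² = (516 − 946)/36980 = -1/86.
Foot = (0, -3, 6) − (-1/86)·(172, 0, 86) = (2, -3, 7).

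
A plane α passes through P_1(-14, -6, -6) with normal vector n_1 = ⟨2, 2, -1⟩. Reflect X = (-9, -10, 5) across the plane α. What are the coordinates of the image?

(-5, -6, 3)

α: n_1·r = n_1·P_1 gives 2x + 2y - z = -34.
λ = (n·X − d)/|n|² = (-43 − (-34))/9 = -1.
Reflection = X − 2λn = (-9, -10, 5) − (-2)·(2, 2, -1) = (-5, -6, 3).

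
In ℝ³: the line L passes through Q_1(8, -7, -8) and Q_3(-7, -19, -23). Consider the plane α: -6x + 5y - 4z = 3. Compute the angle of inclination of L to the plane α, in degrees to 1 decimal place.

24.9

A direction vector for L is Q_3 − Q_1 = (-15, -12, -15).
sin θ = |n·v| / (|n||v|) = |90| / (√77 · √594) = 0.42083.
θ ≈ 24.9°.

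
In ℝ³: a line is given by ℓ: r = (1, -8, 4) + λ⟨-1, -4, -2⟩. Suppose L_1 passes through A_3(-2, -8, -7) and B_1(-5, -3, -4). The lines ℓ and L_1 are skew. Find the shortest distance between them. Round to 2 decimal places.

A direction vector for L_1 is B_1 − A_3 = (-3, 5, 3).
Common perpendicular direction n = (-1, -4, -2) × (-3, 5, 3) = (-2, 9, -17).
With w = (-2, -8, -7) − (1, -8, 4) = (-3, 0, -11), w · n = 193.
Distance = |w · n| / |n| = |193| / √374 ≈ 9.98.

9.98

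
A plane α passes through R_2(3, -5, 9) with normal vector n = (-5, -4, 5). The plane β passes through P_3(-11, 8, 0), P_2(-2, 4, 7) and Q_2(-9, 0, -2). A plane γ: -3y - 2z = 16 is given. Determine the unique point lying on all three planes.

(5, -10, 7)

α: n·r = n·R_2 gives -5x - 4y + 5z = 50.
P_3P_2 = (9, -4, 7), P_3Q_2 = (2, -8, -2); a normal to β is P_3P_2 × P_3Q_2 = (64, 32, -64).
Using P_3: β has equation 64x + 32y - 64z = -448.
Solving the 3×3 linear system -5x - 4y + 5z = 50, 64x + 32y - 64z = -448, -3y - 2z = 16 (e.g. by elimination or Cramer's rule, determinant = -192) gives (5, -10, 7).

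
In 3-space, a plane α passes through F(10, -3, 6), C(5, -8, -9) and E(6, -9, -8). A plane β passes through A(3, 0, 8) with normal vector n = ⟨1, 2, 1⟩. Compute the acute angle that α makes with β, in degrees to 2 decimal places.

60.00

FC = (-5, -5, -15), FE = (-4, -6, -14); a normal to α is FC × FE = (-20, -10, 10).
Using F: α has equation -20x - 10y + 10z = -110.
β: n·r = n·A gives x + 2y + z = 11.
cos θ = |n₁·n₂| / (|n₁||n₂|) = |-30| / (√600 · √6).
θ = arccos(0.50000) ≈ 60.00°.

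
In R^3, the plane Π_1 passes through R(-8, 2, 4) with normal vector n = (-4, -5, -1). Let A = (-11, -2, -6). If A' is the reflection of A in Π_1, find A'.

Π_1: n·r = n·R gives -4x - 5y - z = 18.
λ = (n·A − d)/|n|² = (60 − 18)/42 = 1.
Reflection = A − 2λn = (-11, -2, -6) − 2·(-4, -5, -1) = (-3, 8, -4).

(-3, 8, -4)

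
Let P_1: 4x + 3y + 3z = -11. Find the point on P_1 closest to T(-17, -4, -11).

Foot = T − λn with λ = (n·T − d)/|n|² = (-113 − (-11))/34 = -3.
Foot = (-17, -4, -11) − (-3)·(4, 3, 3) = (-5, 5, -2).

(-5, 5, -2)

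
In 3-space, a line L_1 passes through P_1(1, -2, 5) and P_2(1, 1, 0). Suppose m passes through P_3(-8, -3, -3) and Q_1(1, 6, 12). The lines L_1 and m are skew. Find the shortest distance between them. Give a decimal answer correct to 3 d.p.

A direction vector for L_1 is P_2 − P_1 = (0, 3, -5).
A direction vector for m is Q_1 − P_3 = (9, 9, 15).
Common perpendicular direction n = (0, 3, -5) × (9, 9, 15) = (90, -45, -27).
With w = (-8, -3, -3) − (1, -2, 5) = (-9, -1, -8), w · n = -549.
Distance = |w · n| / |n| = |-549| / √10854 ≈ 5.270.

5.270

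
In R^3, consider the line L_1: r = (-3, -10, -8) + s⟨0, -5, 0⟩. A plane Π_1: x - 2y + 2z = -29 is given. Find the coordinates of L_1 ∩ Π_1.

Substitute r = (-3, -10, -8) + t(0, -5, 0) into the plane: 1 + 10t = -29, so t = -3.
Intersection: (-3, -10, -8) + (-3)·(0, -5, 0) = (-3, 5, -8).

(-3, 5, -8)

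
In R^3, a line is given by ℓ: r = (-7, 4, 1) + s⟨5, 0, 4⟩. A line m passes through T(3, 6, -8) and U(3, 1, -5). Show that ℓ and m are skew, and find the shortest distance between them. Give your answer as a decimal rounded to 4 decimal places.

A direction vector for m is U − T = (0, -5, 3).
Common perpendicular direction n = (5, 0, 4) × (0, -5, 3) = (20, -15, -25).
With w = (3, 6, -8) − (-7, 4, 1) = (10, 2, -9), w · n = 395.
Since n ≠ 0 the lines are not parallel, and w · n = 395 ≠ 0 so they do not intersect; hence they are skew.
Distance = |w · n| / |n| = |395| / √1250 ≈ 11.1723.

11.1723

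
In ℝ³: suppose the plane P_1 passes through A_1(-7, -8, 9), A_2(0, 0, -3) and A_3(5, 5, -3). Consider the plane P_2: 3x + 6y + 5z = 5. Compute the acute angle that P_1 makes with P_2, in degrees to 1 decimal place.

73.2

A_1A_2 = (7, 8, -12), A_1A_3 = (12, 13, -12); a normal to P_1 is A_1A_2 × A_1A_3 = (60, -60, -5).
Using A_1: P_1 has equation 60x - 60y - 5z = 15.
cos θ = |n₁·n₂| / (|n₁||n₂|) = |-205| / (√7225 · √70).
θ = arccos(0.28826) ≈ 73.2°.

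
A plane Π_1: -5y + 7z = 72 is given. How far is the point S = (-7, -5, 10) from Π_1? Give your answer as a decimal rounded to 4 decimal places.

n·S − d = (0)·(-7) + (-5)·(-5) + (7)·(10) − 72 = 23; |n| = √74.
Distance = |23| / √74 = 23/√74 ≈ 2.6737.

2.6737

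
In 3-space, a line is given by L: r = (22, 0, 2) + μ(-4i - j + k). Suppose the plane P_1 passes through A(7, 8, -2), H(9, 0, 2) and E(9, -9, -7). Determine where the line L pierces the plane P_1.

(10, -3, 5)

AH = (2, -8, 4), AE = (2, -17, -5); a normal to P_1 is AH × AE = (108, 18, -18).
Using A: P_1 has equation 108x + 18y - 18z = 936.
Substitute r = (22, 0, 2) + t(-4, -1, 1) into the plane: 2340 + (-468)t = 936, so t = 3.
Intersection: (22, 0, 2) + 3·(-4, -1, 1) = (10, -3, 5).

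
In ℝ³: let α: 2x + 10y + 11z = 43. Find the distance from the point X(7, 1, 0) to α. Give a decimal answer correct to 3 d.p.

n·X − d = (2)·(7) + (10)·(1) + (11)·(0) − 43 = -19; |n| = √225.
Distance = |-19| / √225 = 19/√225 ≈ 1.267.

1.267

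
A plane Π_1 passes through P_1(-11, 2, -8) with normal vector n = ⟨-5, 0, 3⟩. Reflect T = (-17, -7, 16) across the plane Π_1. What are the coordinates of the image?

Π_1: n·r = n·P_1 gives -5x + 3z = 31.
λ = (n·T − d)/|n|² = (133 − 31)/34 = 3.
Reflection = T − 2λn = (-17, -7, 16) − 6·(-5, 0, 3) = (13, -7, -2).

(13, -7, -2)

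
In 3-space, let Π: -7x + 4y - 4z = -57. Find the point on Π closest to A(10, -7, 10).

(3, -3, 6)

Foot = A − λn with λ = (n·A − d)/|n|² = (-138 − (-57))/81 = -1.
Foot = (10, -7, 10) − (-1)·(-7, 4, -4) = (3, -3, 6).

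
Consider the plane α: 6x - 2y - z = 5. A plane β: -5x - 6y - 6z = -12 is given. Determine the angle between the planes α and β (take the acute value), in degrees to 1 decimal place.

79.0

cos θ = |n₁·n₂| / (|n₁||n₂|) = |-12| / (√41 · √97).
θ = arccos(0.19028) ≈ 79.0°.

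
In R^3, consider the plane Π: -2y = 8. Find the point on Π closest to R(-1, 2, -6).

(-1, -4, -6)

Foot = R − λn with λ = (n·R − d)/|n|² = (-4 − 8)/4 = -3.
Foot = (-1, 2, -6) − (-3)·(0, -2, 0) = (-1, -4, -6).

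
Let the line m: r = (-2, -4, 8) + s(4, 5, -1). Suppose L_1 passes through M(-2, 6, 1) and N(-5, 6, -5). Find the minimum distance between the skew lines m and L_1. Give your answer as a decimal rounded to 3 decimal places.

3.832

A direction vector for L_1 is N − M = (-3, 0, -6).
Common perpendicular direction n = (4, 5, -1) × (-3, 0, -6) = (-30, 27, 15).
With w = (-2, 6, 1) − (-2, -4, 8) = (0, 10, -7), w · n = 165.
Distance = |w · n| / |n| = |165| / √1854 ≈ 3.832.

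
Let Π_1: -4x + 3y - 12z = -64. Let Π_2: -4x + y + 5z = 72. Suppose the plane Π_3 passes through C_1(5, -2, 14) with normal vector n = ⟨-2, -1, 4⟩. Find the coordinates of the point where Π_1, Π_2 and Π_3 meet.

Π_3: n·r = n·C_1 gives -2x - y + 4z = 48.
Solving the 3×3 linear system -4x + 3y - 12z = -64, -4x + y + 5z = 72, -2x - y + 4z = 48 (e.g. by elimination or Cramer's rule, determinant = -90) gives (-8, 0, 8).

(-8, 0, 8)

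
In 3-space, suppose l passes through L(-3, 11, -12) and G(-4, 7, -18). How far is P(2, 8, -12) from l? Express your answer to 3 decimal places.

A direction vector for l is G − L = (-1, -4, -6).
Taking (-3, 11, -12) on l with direction v = (-1, -4, -6): w = P − (-3, 11, -12) = (5, -3, 0), and w × v = (18, 30, -23).
Distance = |w × v| / |v| = √1753 / √53 ≈ 5.751.

5.751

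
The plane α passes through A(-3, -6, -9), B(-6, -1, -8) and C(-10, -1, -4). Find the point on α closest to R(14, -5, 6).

AB = (-3, 5, 1), AC = (-7, 5, 5); a normal to α is AB × AC = (20, 8, 20).
Using A: α has equation 20x + 8y + 20z = -288.
Foot = R − λn with λ = (n·R − d)/|n|² = (360 − (-288))/864 = 3/4.
Foot = (14, -5, 6) − (3/4)·(20, 8, 20) = (-1, -11, -9).

(-1, -11, -9)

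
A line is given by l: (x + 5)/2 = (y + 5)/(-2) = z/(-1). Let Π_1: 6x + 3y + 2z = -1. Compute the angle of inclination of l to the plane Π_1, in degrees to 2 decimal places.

10.98

l has direction (2, -2, -1) through (-5, -5, 0).
sin θ = |n·v| / (|n||v|) = |4| / (√49 · √9) = 0.19048.
θ ≈ 10.98°.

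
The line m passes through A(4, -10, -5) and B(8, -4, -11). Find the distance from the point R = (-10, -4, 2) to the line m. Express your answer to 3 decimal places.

A direction vector for m is B − A = (4, 6, -6).
Taking (4, -10, -5) on m with direction v = (4, 6, -6): w = R − (4, -10, -5) = (-14, 6, 7), and w × v = (-78, -56, -108).
Distance = |w × v| / |v| = √20884 / √88 ≈ 15.405.

15.405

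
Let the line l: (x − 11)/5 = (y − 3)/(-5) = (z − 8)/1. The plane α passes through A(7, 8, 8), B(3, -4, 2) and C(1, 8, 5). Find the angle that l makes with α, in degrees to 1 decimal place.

1.1

l has direction (5, -5, 1) through (11, 3, 8).
AB = (-4, -12, -6), AC = (-6, 0, -3); a normal to α is AB × AC = (36, 24, -72).
Using A: α has equation 36x + 24y - 72z = -132.
sin θ = |n·v| / (|n||v|) = |-12| / (√7056 · √51) = 0.02000.
θ ≈ 1.1°.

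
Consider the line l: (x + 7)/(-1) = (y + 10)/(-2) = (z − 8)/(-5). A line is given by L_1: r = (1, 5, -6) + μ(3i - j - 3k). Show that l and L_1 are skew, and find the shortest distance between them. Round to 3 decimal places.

18.615

l has direction (-1, -2, -5) through (-7, -10, 8).
Common perpendicular direction n = (-1, -2, -5) × (3, -1, -3) = (1, -18, 7).
With w = (1, 5, -6) − (-7, -10, 8) = (8, 15, -14), w · n = -360.
Since n ≠ 0 the lines are not parallel, and w · n = -360 ≠ 0 so they do not intersect; hence they are skew.
Distance = |w · n| / |n| = |-360| / √374 ≈ 18.615.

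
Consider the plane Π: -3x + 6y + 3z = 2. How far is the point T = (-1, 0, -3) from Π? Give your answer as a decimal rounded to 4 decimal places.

n·T − d = (-3)·(-1) + (6)·(0) + (3)·(-3) − 2 = -8; |n| = √54.
Distance = |-8| / √54 = 8/√54 ≈ 1.0887.

1.0887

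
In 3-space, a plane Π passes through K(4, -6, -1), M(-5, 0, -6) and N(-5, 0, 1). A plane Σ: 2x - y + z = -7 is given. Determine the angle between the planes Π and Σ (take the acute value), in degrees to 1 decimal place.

83.5

KM = (-9, 6, -5), KN = (-9, 6, 2); a normal to Π is KM × KN = (42, 63, 0).
Using K: Π has equation 42x + 63y = -210.
cos θ = |n₁·n₂| / (|n₁||n₂|) = |21| / (√5733 · √6).
θ = arccos(0.11323) ≈ 83.5°.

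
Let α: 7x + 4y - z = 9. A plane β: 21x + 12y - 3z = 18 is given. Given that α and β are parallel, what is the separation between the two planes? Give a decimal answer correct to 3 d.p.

0.369

Rescale β by 1/3: 7x + 4y - z = 6. Then distance = |9 − 6| / √66 ≈ 0.369.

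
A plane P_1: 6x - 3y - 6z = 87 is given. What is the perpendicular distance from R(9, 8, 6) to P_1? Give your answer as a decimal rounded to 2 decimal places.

n·R − d = (6)·(9) + (-3)·(8) + (-6)·(6) − 87 = -93; |n| = √81.
Distance = |-93| / √81 = 93/√81 ≈ 10.33.

10.33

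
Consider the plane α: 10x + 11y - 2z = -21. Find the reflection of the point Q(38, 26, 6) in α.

(-22, -40, 18)

λ = (n·Q − d)/|n|² = (654 − (-21))/225 = 3.
Reflection = Q − 2λn = (38, 26, 6) − 6·(10, 11, -2) = (-22, -40, 18).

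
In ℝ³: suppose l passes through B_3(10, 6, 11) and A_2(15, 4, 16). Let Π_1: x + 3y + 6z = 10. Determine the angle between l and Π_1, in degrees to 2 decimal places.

A direction vector for l is A_2 − B_3 = (5, -2, 5).
sin θ = |n·v| / (|n||v|) = |29| / (√46 · √54) = 0.58186.
θ ≈ 35.58°.

35.58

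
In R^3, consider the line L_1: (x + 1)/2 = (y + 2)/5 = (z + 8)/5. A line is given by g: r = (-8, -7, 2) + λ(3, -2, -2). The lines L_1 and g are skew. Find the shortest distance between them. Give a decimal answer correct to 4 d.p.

10.6066

L_1 has direction (2, 5, 5) through (-1, -2, -8).
Common perpendicular direction n = (2, 5, 5) × (3, -2, -2) = (0, 19, -19).
With w = (-8, -7, 2) − (-1, -2, -8) = (-7, -5, 10), w · n = -285.
Distance = |w · n| / |n| = |-285| / √722 ≈ 10.6066.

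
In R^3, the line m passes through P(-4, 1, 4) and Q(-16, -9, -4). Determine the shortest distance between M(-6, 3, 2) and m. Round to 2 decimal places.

A direction vector for m is Q − P = (-12, -10, -8).
Taking (-4, 1, 4) on m with direction v = (-12, -10, -8): w = M − (-4, 1, 4) = (-2, 2, -2), and w × v = (-36, 8, 44).
Distance = |w × v| / |v| = √3296 / √308 ≈ 3.27.

3.27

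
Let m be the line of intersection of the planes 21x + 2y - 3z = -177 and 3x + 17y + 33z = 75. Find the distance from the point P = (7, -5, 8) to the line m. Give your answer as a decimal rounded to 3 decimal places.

14.026

Direction of m: (21, 2, -3) × (3, 17, 33) = (117, -702, 351).
A point on m: solving the two plane equations with x = -7 gives (-7, -6, 6).
Taking (-7, -6, 6) on m with direction v = (117, -702, 351): w = P − (-7, -6, 6) = (14, 1, 2), and w × v = (1755, -4680, -9945).
Distance = |w × v| / |v| = √123885450 / √629694 ≈ 14.026.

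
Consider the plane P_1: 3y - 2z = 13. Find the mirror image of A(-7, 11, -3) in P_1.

λ = (n·A − d)/|n|² = (39 − 13)/13 = 2.
Reflection = A − 2λn = (-7, 11, -3) − 4·(0, 3, -2) = (-7, -1, 5).

(-7, -1, 5)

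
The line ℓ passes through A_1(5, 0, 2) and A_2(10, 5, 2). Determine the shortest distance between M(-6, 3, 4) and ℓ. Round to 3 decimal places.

10.100

A direction vector for ℓ is A_2 − A_1 = (5, 5, 0).
Taking (5, 0, 2) on ℓ with direction v = (5, 5, 0): w = M − (5, 0, 2) = (-11, 3, 2), and w × v = (-10, 10, -70).
Distance = |w × v| / |v| = √5100 / √50 ≈ 10.100.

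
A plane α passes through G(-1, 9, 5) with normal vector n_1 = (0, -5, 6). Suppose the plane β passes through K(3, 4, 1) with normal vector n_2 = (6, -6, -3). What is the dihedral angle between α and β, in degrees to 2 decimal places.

80.17

α: n_1·r = n_1·G gives -5y + 6z = -15.
β: n_2·r = n_2·K gives 6x - 6y - 3z = -9.
cos θ = |n₁·n₂| / (|n₁||n₂|) = |12| / (√61 · √81).
θ = arccos(0.17072) ≈ 80.17°.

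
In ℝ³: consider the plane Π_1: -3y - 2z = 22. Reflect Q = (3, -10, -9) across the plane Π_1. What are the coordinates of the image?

(3, 2, -1)

λ = (n·Q − d)/|n|² = (48 − 22)/13 = 2.
Reflection = Q − 2λn = (3, -10, -9) − 4·(0, -3, -2) = (3, 2, -1).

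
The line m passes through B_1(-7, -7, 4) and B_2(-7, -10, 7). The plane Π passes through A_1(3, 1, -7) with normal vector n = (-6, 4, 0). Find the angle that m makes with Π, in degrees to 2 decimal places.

23.09

A direction vector for m is B_2 − B_1 = (0, -3, 3).
Π: n·r = n·A_1 gives -6x + 4y = -14.
sin θ = |n·v| / (|n||v|) = |-12| / (√52 · √18) = 0.39223.
θ ≈ 23.09°.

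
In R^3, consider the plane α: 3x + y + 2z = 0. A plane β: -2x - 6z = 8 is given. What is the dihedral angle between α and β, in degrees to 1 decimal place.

40.5

cos θ = |n₁·n₂| / (|n₁||n₂|) = |-18| / (√14 · √40).
θ = arccos(0.76064) ≈ 40.5°.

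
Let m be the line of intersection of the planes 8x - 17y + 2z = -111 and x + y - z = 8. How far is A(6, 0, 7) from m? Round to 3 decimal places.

Direction of m: (8, -17, 2) × (1, 1, -1) = (15, 10, 25).
A point on m: solving the two plane equations with x = -2 gives (-2, 5, -5).
Taking (-2, 5, -5) on m with direction v = (15, 10, 25): w = A − (-2, 5, -5) = (8, -5, 12), and w × v = (-245, -20, 155).
Distance = |w × v| / |v| = √84450 / √950 ≈ 9.428.

9.428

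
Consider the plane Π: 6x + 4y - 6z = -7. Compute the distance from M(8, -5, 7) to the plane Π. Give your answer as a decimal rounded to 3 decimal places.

n·M − d = (6)·(8) + (4)·(-5) + (-6)·(7) − (-7) = -7; |n| = √88.
Distance = |-7| / √88 = 7/√88 ≈ 0.746.

0.746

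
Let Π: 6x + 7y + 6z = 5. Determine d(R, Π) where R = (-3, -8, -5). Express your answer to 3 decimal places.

n·R − d = (6)·(-3) + (7)·(-8) + (6)·(-5) − 5 = -109; |n| = √121.
Distance = |-109| / √121 = 109/√121 ≈ 9.909.

9.909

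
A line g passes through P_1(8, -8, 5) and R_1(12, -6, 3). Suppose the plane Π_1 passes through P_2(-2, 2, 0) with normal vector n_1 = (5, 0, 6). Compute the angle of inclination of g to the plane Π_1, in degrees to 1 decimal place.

A direction vector for g is R_1 − P_1 = (4, 2, -2).
Π_1: n_1·r = n_1·P_2 gives 5x + 6z = -10.
sin θ = |n·v| / (|n||v|) = |8| / (√61 · √24) = 0.20908.
θ ≈ 12.1°.

12.1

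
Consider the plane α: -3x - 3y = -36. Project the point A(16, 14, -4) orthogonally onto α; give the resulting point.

Foot = A − λn with λ = (n·A − d)/|n|² = (-90 − (-36))/18 = -3.
Foot = (16, 14, -4) − (-3)·(-3, -3, 0) = (7, 5, -4).

(7, 5, -4)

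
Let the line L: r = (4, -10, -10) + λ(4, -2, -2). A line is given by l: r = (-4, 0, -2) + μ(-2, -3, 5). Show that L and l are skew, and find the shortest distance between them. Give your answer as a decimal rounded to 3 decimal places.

Common perpendicular direction n = (4, -2, -2) × (-2, -3, 5) = (-16, -16, -16).
With w = (-4, 0, -2) − (4, -10, -10) = (-8, 10, 8), w · n = -160.
Since n ≠ 0 the lines are not parallel, and w · n = -160 ≠ 0 so they do not intersect; hence they are skew.
Distance = |w · n| / |n| = |-160| / √768 ≈ 5.774.

5.774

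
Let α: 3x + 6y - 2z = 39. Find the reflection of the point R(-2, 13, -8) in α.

(-8, 1, -4)

λ = (n·R − d)/|n|² = (88 − 39)/49 = 1.
Reflection = R − 2λn = (-2, 13, -8) − 2·(3, 6, -2) = (-8, 1, -4).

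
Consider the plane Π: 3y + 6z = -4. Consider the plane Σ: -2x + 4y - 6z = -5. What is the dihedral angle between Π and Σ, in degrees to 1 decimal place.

cos θ = |n₁·n₂| / (|n₁||n₂|) = |-24| / (√45 · √56).
θ = arccos(0.47809) ≈ 61.4°.

61.4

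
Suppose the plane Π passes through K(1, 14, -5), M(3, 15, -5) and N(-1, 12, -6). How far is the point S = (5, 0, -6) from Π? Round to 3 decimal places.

KM = (2, 1, 0), KN = (-2, -2, -1); a normal to Π is KM × KN = (-1, 2, -2).
Using K: Π has equation -x + 2y - 2z = 37.
n·S − d = (-1)·(5) + (2)·(0) + (-2)·(-6) − 37 = -30; |n| = √9.
Distance = |-30| / √9 = 30/√9 ≈ 10.000.

10.000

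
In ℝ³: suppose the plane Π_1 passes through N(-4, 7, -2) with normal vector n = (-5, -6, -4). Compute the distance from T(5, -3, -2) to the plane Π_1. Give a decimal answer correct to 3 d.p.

1.709

Π_1: n·r = n·N gives -5x - 6y - 4z = -14.
n·T − d = (-5)·(5) + (-6)·(-3) + (-4)·(-2) − (-14) = 15; |n| = √77.
Distance = |15| / √77 = 15/√77 ≈ 1.709.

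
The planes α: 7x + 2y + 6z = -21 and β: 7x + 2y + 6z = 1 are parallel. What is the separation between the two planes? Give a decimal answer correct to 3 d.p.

2.332

Same normal n = (7, 2, 6) with |n| = √89; distance = |-21 − 1| / |n| = 22/√89 ≈ 2.332.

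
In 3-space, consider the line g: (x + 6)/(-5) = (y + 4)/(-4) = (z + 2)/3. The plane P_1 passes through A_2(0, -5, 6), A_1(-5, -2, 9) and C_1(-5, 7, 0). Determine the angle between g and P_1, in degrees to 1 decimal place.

32.3

g has direction (-5, -4, 3) through (-6, -4, -2).
A_2A_1 = (-5, 3, 3), A_2C_1 = (-5, 12, -6); a normal to P_1 is A_2A_1 × A_2C_1 = (-54, -45, -45).
Using A_2: P_1 has equation -54x - 45y - 45z = -45.
sin θ = |n·v| / (|n||v|) = |315| / (√6966 · √50) = 0.53374.
θ ≈ 32.3°.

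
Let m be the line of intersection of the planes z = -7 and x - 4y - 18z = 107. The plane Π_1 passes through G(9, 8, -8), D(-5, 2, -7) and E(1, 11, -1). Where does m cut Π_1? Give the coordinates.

Direction of m: (0, 0, 1) × (1, -4, -18) = (4, 1, 0).
A point on m: solving the two plane equations with x = -11 gives (-11, 2, -7).
GD = (-14, -6, 1), GE = (-8, 3, 7); a normal to Π_1 is GD × GE = (-45, 90, -90).
Using G: Π_1 has equation -45x + 90y - 90z = 1035.
Substitute r = (-11, 2, -7) + t(4, 1, 0) into the plane: 1305 + (-90)t = 1035, so t = 3.
Intersection: (-11, 2, -7) + 3·(4, 1, 0) = (1, 5, -7).

(1, 5, -7)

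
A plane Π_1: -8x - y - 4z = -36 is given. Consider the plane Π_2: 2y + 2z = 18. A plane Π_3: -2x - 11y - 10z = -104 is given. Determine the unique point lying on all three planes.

Solving the 3×3 linear system -8x - y - 4z = -36, 2y + 2z = 18, -2x - 11y - 10z = -104 (e.g. by elimination or Cramer's rule, determinant = -28) gives (3, 8, 1).

(3, 8, 1)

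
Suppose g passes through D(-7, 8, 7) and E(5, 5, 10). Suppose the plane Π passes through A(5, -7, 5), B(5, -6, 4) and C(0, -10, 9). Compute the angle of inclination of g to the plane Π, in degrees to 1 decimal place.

7.6

A direction vector for g is E − D = (12, -3, 3).
AB = (0, 1, -1), AC = (-5, -3, 4); a normal to Π is AB × AC = (1, 5, 5).
Using A: Π has equation x + 5y + 5z = -5.
sin θ = |n·v| / (|n||v|) = |12| / (√51 · √162) = 0.13202.
θ ≈ 7.6°.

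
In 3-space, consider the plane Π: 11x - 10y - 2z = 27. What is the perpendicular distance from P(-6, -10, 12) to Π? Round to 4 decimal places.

1.1333

n·P − d = (11)·(-6) + (-10)·(-10) + (-2)·(12) − 27 = -17; |n| = √225.
Distance = |-17| / √225 = 17/√225 ≈ 1.1333.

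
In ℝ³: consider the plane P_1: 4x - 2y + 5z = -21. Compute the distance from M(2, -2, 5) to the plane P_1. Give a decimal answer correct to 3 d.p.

n·M − d = (4)·(2) + (-2)·(-2) + (5)·(5) − (-21) = 58; |n| = √45.
Distance = |58| / √45 = 58/√45 ≈ 8.646.

8.646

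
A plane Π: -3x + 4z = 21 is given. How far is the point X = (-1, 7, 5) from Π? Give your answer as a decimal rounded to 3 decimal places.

0.400

n·X − d = (-3)·(-1) + (0)·(7) + (4)·(5) − 21 = 2; |n| = √25.
Distance = |2| / √25 = 2/√25 ≈ 0.400.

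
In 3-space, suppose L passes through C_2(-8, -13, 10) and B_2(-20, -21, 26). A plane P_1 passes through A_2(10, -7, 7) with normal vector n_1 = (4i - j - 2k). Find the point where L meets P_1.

A direction vector for L is B_2 − C_2 = (-12, -8, 16).
P_1: n_1·r = n_1·A_2 gives 4x - y - 2z = 33.
Substitute r = (-8, -13, 10) + t(-12, -8, 16) into the plane: -39 + (-72)t = 33, so t = -1.
Intersection: (-8, -13, 10) + (-1)·(-12, -8, 16) = (4, -5, -6).

(4, -5, -6)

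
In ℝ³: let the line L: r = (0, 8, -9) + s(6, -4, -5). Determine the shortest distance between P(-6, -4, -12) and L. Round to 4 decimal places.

13.3990

Taking (0, 8, -9) on L with direction v = (6, -4, -5): w = P − (0, 8, -9) = (-6, -12, -3), and w × v = (48, -48, 96).
Distance = |w × v| / |v| = √13824 / √77 ≈ 13.3990.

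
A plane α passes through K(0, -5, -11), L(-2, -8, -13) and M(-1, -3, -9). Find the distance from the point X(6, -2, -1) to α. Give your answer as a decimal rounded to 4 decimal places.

KL = (-2, -3, -2), KM = (-1, 2, 2); a normal to α is KL × KM = (-2, 6, -7).
Using K: α has equation -2x + 6y - 7z = 47.
n·X − d = (-2)·(6) + (6)·(-2) + (-7)·(-1) − 47 = -64; |n| = √89.
Distance = |-64| / √89 = 64/√89 ≈ 6.7840.

6.7840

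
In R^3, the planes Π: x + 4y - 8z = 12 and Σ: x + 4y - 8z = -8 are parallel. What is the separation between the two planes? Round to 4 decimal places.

Same normal n = (1, 4, -8) with |n| = √81; distance = |12 − (-8)| / |n| = 20/√81 ≈ 2.2222.

2.2222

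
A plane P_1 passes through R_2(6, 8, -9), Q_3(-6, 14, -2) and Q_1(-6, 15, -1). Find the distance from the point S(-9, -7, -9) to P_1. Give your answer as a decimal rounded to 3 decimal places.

9.706

R_2Q_3 = (-12, 6, 7), R_2Q_1 = (-12, 7, 8); a normal to P_1 is R_2Q_3 × R_2Q_1 = (-1, 12, -12).
Using R_2: P_1 has equation -x + 12y - 12z = 198.
n·S − d = (-1)·(-9) + (12)·(-7) + (-12)·(-9) − 198 = -165; |n| = √289.
Distance = |-165| / √289 = 165/√289 ≈ 9.706.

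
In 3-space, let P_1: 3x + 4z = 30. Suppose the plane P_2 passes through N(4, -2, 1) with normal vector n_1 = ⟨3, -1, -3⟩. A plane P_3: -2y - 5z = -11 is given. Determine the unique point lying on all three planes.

P_2: n_1·r = n_1·N gives 3x - y - 3z = 11.
Solving the 3×3 linear system 3x + 4z = 30, 3x - y - 3z = 11, -2y - 5z = -11 (e.g. by elimination or Cramer's rule, determinant = -27) gives (6, -2, 3).

(6, -2, 3)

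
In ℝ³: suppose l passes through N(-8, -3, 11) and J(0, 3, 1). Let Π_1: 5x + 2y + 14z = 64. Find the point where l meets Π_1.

A direction vector for l is J − N = (8, 6, -10).
Substitute r = (-8, -3, 11) + t(8, 6, -10) into the plane: 108 + (-88)t = 64, so t = 1/2.
Intersection: (-8, -3, 11) + (1/2)·(8, 6, -10) = (-4, 0, 6).

(-4, 0, 6)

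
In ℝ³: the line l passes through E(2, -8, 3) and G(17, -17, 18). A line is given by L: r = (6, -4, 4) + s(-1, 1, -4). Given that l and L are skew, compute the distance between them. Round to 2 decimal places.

5.40

A direction vector for l is G − E = (15, -9, 15).
Common perpendicular direction n = (15, -9, 15) × (-1, 1, -4) = (21, 45, 6).
With w = (6, -4, 4) − (2, -8, 3) = (4, 4, 1), w · n = 270.
Distance = |w · n| / |n| = |270| / √2502 ≈ 5.40.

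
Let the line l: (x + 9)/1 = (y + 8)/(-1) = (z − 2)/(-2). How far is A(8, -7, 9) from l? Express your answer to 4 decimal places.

l has direction (1, -1, -2) through (-9, -8, 2).
Taking (-9, -8, 2) on l with direction v = (1, -1, -2): w = A − (-9, -8, 2) = (17, 1, 7), and w × v = (5, 41, -18).
Distance = |w × v| / |v| = √2030 / √6 ≈ 18.3938.

18.3938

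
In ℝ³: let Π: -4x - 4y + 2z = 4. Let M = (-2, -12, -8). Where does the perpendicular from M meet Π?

Foot = M − λn with λ = (n·M − d)/|n|² = (40 − 4)/36 = 1.
Foot = (-2, -12, -8) − 1·(-4, -4, 2) = (2, -8, -10).

(2, -8, -10)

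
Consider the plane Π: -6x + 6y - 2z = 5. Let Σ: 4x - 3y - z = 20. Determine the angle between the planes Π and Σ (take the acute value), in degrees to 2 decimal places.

25.86

cos θ = |n₁·n₂| / (|n₁||n₂|) = |-40| / (√76 · √26).
θ = arccos(0.89984) ≈ 25.86°.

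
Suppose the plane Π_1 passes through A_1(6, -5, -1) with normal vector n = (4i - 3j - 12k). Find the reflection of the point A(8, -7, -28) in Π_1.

Π_1: n·r = n·A_1 gives 4x - 3y - 12z = 51.
λ = (n·A − d)/|n|² = (389 − 51)/169 = 2.
Reflection = A − 2λn = (8, -7, -28) − 4·(4, -3, -12) = (-8, 5, 20).

(-8, 5, 20)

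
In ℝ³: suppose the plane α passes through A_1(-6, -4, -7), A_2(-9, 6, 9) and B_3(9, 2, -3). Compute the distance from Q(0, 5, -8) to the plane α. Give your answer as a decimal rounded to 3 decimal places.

6.818

A_1A_2 = (-3, 10, 16), A_1B_3 = (15, 6, 4); a normal to α is A_1A_2 × A_1B_3 = (-56, 252, -168).
Using A_1: α has equation -56x + 252y - 168z = 504.
n·Q − d = (-56)·(0) + (252)·(5) + (-168)·(-8) − 504 = 2100; |n| = √94864.
Distance = |2100| / √94864 = 2100/√94864 ≈ 6.818.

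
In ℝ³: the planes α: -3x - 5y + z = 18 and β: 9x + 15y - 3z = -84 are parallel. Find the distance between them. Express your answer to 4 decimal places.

1.6903

Rescale β by 1/(-3): -3x - 5y + z = 28. Then distance = |18 − 28| / √35 ≈ 1.6903.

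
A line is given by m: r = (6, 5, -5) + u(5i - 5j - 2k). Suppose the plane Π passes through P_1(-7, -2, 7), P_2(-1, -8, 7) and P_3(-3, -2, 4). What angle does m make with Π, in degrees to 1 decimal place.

10.8

P_1P_2 = (6, -6, 0), P_1P_3 = (4, 0, -3); a normal to Π is P_1P_2 × P_1P_3 = (18, 18, 24).
Using P_1: Π has equation 18x + 18y + 24z = 6.
sin θ = |n·v| / (|n||v|) = |-48| / (√1224 · √54) = 0.18670.
θ ≈ 10.8°.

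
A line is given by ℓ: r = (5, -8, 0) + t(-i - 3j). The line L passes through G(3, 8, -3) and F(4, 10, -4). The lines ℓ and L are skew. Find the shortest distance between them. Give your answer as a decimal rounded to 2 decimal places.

7.54

A direction vector for L is F − G = (1, 2, -1).
Common perpendicular direction n = (-1, -3, 0) × (1, 2, -1) = (3, -1, 1).
With w = (3, 8, -3) − (5, -8, 0) = (-2, 16, -3), w · n = -25.
Distance = |w · n| / |n| = |-25| / √11 ≈ 7.54.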